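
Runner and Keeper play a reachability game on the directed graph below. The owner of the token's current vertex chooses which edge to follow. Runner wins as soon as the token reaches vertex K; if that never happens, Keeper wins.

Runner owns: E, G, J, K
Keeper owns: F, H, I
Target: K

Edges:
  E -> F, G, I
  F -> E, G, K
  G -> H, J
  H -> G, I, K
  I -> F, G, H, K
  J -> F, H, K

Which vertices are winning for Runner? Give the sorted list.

A0 = {K}
A1: add {J} — J (Runner) has J→K.
A2: add {G} — G (Runner) has G→J.
A3: add {E} — E (Runner) has E→G.
A4: add {F} — F (Keeper): all of {E, G, K} already in.
A5 = A4; e.g. H (Keeper) can still go to I. Fixed point.
Runner's winning region = {E, F, G, J, K}.

E, F, G, J, K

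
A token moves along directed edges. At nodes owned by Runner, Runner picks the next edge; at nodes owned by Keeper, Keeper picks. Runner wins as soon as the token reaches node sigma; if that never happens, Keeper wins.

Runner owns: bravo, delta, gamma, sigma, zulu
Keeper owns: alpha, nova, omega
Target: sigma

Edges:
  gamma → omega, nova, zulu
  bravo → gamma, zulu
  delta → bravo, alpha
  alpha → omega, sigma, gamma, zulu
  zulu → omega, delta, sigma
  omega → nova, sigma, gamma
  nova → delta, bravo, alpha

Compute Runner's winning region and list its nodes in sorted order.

A0 = {sigma}
A1: add {zulu} — zulu (Runner) has zulu→sigma.
A2: add {bravo, gamma} — gamma (Runner) has gamma→zulu; bravo (Runner) has bravo→zulu.
A3: add {delta} — delta (Runner) has delta→bravo.
A4 = A3; e.g. omega (Keeper) can still go to nova. Fixed point.
Runner's winning region = {bravo, delta, gamma, sigma, zulu}.

bravo, delta, gamma, sigma, zulu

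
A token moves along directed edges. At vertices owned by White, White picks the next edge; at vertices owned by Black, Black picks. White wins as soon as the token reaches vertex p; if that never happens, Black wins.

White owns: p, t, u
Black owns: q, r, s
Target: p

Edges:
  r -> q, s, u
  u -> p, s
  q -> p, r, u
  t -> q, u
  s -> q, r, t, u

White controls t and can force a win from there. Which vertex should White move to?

u

A0 = {p}
A1: add {u} — u (White) has u→p.
A2: add {t} — t (White) has t→u.
A3 = A2; e.g. q (Black) can still go to r. Fixed point.
From t, successor u is in the attractor (rank 1); the other successor q is not.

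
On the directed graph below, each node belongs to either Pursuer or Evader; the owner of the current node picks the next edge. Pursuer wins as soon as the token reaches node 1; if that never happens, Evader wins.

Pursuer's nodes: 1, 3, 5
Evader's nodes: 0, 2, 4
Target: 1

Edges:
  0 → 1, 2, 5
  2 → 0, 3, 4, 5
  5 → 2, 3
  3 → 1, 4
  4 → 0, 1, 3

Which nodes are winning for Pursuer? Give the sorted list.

1, 3, 5

A0 = {1}
A1: add {3} — 3 (Pursuer) has 3→1.
A2: add {5} — 5 (Pursuer) has 5→3.
A3 = A2; e.g. 0 (Evader) can still go to 2. Fixed point.
Pursuer's winning region = {1, 3, 5}.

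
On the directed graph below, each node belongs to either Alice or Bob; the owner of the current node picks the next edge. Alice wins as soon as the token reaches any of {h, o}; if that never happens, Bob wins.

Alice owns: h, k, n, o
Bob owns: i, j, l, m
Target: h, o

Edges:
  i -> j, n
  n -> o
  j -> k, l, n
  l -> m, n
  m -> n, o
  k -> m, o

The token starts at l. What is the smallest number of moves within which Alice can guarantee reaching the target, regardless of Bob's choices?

3

A0 = {h, o}
A1: add {k, n} — k (Alice) has k→o; n (Alice) has n→o.
A2: add {m} — m (Bob): all of {n, o} already in.
A3: add {l} — l (Bob): all of {m, n} already in.
l enters the attractor at level 3, so Alice can force the target in 3 moves from there.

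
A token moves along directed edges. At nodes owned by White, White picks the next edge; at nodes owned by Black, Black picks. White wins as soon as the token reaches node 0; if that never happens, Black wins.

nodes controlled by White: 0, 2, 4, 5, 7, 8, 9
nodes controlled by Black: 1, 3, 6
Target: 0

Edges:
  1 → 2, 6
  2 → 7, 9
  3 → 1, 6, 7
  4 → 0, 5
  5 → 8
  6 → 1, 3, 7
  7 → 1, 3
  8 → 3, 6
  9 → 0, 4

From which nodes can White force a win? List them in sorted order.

0, 2, 4, 9

A0 = {0}
A1: add {4, 9} — 4 (White) has 4→0; 9 (White) has 9→0.
A2: add {2} — 2 (White) has 2→9.
A3 = A2; e.g. 1 (Black) can still go to 6. Fixed point.
White's winning region = {0, 2, 4, 9}.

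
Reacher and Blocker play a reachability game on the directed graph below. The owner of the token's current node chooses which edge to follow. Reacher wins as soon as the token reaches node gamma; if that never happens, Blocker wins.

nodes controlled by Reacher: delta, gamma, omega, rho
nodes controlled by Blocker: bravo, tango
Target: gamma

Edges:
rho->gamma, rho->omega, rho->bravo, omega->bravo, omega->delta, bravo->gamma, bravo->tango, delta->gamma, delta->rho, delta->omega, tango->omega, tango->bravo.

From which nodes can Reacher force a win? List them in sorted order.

delta, gamma, omega, rho

A0 = {gamma}
A1: add {delta, rho} — rho (Reacher) has rho→gamma; delta (Reacher) has delta→gamma.
A2: add {omega} — omega (Reacher) has omega→delta.
A3 = A2; e.g. bravo (Blocker) can still go to tango. Fixed point.
Reacher's winning region = {delta, gamma, omega, rho}.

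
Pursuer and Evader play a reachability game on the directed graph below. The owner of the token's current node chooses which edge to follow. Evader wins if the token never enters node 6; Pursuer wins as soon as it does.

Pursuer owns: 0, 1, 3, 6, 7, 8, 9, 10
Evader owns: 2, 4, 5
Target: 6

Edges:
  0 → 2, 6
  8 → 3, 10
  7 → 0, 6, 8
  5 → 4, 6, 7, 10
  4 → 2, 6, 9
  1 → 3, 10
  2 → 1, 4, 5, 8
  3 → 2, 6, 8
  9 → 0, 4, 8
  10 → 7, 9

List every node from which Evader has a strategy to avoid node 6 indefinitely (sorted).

2, 4, 5

A0 = {6}
A1: add {0, 3, 7} — 0 (Pursuer) has 0→6; 3 (Pursuer) has 3→6; 7 (Pursuer) has 7→6.
A2: add {1, 8, 9, 10} — 1 (Pursuer) has 1→3; 8 (Pursuer) has 8→3; 9 (Pursuer) has 9→0; 10 (Pursuer) has 10→7.
A3 = A2; e.g. 2 (Evader) can still go to 4. Fixed point.
Pursuer's attractor = {0, 1, 3, 6, 7, 8, 9, 10}; Evader avoids the target exactly from the complement.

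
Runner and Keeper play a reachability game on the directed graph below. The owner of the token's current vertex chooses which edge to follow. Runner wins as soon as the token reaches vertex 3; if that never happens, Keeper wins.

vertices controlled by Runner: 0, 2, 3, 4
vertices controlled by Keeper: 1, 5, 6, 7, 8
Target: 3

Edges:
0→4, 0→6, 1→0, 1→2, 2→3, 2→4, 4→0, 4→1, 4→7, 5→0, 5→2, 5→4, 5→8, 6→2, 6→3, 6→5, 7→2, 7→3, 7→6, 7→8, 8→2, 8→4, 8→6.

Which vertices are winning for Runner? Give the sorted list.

2, 3

A0 = {3}
A1: add {2} — 2 (Runner) has 2→3.
A2 = A1; e.g. 0 (Runner) has no edge into A1. Fixed point.
Runner's winning region = {2, 3}.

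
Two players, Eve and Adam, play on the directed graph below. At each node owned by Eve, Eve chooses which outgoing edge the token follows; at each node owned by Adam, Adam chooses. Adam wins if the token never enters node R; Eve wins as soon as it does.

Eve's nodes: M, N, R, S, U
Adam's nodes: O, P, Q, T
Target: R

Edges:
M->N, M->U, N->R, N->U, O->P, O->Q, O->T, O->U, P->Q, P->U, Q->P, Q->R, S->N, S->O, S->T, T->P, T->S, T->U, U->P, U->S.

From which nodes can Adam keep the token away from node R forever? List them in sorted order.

O, P, Q, T

A0 = {R}
A1: add {N} — N (Eve) has N→R.
A2: add {M, S} — M (Eve) has M→N; S (Eve) has S→N.
A3: add {U} — U (Eve) has U→S.
A4 = A3; e.g. O (Adam) can still go to P. Fixed point.
Eve's attractor = {M, N, R, S, U}; Adam avoids the target exactly from the complement.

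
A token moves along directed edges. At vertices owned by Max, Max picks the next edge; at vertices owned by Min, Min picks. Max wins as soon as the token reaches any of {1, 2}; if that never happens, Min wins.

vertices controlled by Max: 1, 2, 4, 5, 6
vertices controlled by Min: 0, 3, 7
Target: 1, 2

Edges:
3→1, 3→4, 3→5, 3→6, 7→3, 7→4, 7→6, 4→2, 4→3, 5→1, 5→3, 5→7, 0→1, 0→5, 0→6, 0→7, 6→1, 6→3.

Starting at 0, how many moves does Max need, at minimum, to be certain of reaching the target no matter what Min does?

A0 = {1, 2}
A1: add {4, 5, 6} — 4 (Max) has 4→2; 5 (Max) has 5→1; 6 (Max) has 6→1.
A2: add {3} — 3 (Min): all of {1, 4, 5, 6} already in.
A3: add {7} — 7 (Min): all of {3, 4, 6} already in.
A4: add {0} — 0 (Min): all of {1, 5, 6, 7} already in.
A4 = all vertices. Fixed point.
0 enters the attractor at level 4, so Max can force the target in 4 moves from there.

4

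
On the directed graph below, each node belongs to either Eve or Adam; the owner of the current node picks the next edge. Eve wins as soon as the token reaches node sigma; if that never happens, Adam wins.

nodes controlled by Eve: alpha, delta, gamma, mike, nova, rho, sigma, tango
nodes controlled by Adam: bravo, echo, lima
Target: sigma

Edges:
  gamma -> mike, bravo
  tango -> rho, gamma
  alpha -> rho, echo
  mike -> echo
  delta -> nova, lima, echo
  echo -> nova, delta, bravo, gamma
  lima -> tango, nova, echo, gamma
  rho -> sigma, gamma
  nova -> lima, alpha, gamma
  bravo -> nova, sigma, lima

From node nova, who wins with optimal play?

A0 = {sigma}
A1: add {rho} — rho (Eve) has rho→sigma.
A2: add {alpha, tango} — tango (Eve) has tango→rho; alpha (Eve) has alpha→rho.
A3: add {nova} — nova (Eve) has nova→alpha.
nova ∈ A3, so Eve can force the target.

Eve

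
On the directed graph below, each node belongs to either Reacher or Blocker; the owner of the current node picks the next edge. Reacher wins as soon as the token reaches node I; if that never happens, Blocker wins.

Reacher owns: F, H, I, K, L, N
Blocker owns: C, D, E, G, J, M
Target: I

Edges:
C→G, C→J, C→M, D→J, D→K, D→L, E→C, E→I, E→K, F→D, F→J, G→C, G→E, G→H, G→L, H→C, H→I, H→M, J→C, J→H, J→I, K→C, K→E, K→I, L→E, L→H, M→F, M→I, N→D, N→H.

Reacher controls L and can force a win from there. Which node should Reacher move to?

A0 = {I}
A1: add {H, K} — H (Reacher) has H→I; K (Reacher) has K→I.
A2: add {L, N} — L (Reacher) has L→H; N (Reacher) has N→H.
A3 = A2; e.g. C (Blocker) can still go to G. Fixed point.
From L, successor H is in the attractor (rank 1); the other successor E is not.

H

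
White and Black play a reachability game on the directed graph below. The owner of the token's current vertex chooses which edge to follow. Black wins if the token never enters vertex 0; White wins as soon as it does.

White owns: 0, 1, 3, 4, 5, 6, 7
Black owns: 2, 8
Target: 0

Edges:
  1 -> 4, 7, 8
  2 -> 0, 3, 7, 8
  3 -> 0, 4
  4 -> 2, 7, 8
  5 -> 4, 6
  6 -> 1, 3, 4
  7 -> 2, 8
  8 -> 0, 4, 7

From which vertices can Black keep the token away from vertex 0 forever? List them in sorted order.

A0 = {0}
A1: add {3} — 3 (White) has 3→0.
A2: add {6} — 6 (White) has 6→3.
A3: add {5} — 5 (White) has 5→6.
A4 = A3; e.g. 1 (White) has no edge into A3. Fixed point.
White's attractor = {0, 3, 5, 6}; Black avoids the target exactly from the complement.

1, 2, 4, 7, 8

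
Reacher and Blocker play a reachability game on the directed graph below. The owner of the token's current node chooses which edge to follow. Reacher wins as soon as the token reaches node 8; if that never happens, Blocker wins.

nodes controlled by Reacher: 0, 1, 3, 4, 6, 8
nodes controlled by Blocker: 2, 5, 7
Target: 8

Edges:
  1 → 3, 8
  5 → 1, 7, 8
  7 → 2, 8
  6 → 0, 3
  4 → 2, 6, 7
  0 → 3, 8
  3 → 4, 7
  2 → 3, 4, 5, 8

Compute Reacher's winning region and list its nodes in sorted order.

0, 1, 3, 4, 6, 8

A0 = {8}
A1: add {0, 1} — 0 (Reacher) has 0→8; 1 (Reacher) has 1→8.
A2: add {6} — 6 (Reacher) has 6→0.
A3: add {4} — 4 (Reacher) has 4→6.
A4: add {3} — 3 (Reacher) has 3→4.
A5 = A4; e.g. 2 (Blocker) can still go to 5. Fixed point.
Reacher's winning region = {0, 1, 3, 4, 6, 8}.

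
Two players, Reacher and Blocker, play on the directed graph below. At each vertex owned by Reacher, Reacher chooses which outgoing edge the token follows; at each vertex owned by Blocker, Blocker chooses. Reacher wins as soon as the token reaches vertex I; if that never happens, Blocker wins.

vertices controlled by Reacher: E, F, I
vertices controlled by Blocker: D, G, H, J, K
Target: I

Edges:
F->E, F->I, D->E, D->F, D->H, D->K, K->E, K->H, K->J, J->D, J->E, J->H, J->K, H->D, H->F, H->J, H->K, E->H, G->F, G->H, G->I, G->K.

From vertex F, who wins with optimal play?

Reacher

A0 = {I}
A1: add {F} — F (Reacher) has F→I.
A2 = A1; e.g. D (Blocker) can still go to E. Fixed point.
F ∈ A1, so Reacher can force the target.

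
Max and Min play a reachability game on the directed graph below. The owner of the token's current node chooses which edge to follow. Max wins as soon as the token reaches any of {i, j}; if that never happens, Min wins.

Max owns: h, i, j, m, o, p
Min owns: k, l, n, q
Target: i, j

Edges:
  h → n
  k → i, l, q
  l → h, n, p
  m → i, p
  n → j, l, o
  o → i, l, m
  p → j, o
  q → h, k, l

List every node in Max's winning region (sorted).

A0 = {i, j}
A1: add {m, o, p} — m (Max) has m→i; o (Max) has o→i; p (Max) has p→j.
A2 = A1; e.g. h (Max) has no edge into A1. Fixed point.
Max's winning region = {i, j, m, o, p}.

i, j, m, o, p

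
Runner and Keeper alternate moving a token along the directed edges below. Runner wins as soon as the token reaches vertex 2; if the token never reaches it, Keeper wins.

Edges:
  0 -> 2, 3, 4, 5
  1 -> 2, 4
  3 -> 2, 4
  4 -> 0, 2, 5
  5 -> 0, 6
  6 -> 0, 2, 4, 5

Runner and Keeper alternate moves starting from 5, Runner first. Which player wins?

Track states (vertex, player-to-move).
A0 = {(2,Runner), (2,Keeper)}
A1: add {(0,Runner), (1,Runner), (3,Runner), (4,Runner), (6,Runner)}.
A2: add {(1,Keeper), (3,Keeper), (5,Keeper)}.
A3 = A2; e.g. (0,Keeper) stays out. (5,Runner) never enters ⇒ Keeper avoids the target.

Keeper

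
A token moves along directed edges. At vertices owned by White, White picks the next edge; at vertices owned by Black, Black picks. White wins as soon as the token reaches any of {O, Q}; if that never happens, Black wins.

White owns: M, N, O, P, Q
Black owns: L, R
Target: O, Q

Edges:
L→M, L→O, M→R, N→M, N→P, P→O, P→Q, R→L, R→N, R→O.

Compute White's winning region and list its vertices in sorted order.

A0 = {O, Q}
A1: add {P} — P (White) has P→O.
A2: add {N} — N (White) has N→P.
A3 = A2; e.g. L (Black) can still go to M. Fixed point.
White's winning region = {N, O, P, Q}.

N, O, P, Q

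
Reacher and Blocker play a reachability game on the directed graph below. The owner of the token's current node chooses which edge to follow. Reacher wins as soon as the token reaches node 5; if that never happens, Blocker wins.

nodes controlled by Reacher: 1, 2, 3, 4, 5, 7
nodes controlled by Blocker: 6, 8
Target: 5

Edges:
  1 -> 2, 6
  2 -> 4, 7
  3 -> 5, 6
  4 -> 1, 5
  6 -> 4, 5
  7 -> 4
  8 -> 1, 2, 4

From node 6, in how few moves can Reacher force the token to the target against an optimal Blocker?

2

A0 = {5}
A1: add {3, 4} — 3 (Reacher) has 3→5; 4 (Reacher) has 4→5.
A2: add {2, 6, 7} — 2 (Reacher) has 2→4; 6 (Blocker): all of {4, 5} already in; 7 (Reacher) has 7→4.
6 enters the attractor at level 2, so Reacher can force the target in 2 moves from there.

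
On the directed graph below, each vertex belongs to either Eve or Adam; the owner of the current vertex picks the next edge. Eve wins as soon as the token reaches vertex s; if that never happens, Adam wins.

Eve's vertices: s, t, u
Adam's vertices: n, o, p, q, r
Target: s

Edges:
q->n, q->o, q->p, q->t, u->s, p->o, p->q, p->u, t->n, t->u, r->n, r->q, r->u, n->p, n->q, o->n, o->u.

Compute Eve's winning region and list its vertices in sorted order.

A0 = {s}
A1: add {u} — u (Eve) has u→s.
A2: add {t} — t (Eve) has t→u.
A3 = A2; e.g. n (Adam) can still go to p. Fixed point.
Eve's winning region = {s, t, u}.

s, t, u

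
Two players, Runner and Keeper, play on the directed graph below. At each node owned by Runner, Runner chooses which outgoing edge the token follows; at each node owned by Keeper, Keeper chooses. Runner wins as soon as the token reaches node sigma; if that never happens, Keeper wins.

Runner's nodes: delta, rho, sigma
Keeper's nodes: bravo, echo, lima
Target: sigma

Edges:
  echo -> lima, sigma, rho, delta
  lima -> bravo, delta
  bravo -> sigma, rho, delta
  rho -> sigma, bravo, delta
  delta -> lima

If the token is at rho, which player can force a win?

Runner

A0 = {sigma}
A1: add {rho} — rho (Runner) has rho→sigma.
A2 = A1; e.g. echo (Keeper) can still go to lima. Fixed point.
rho ∈ A1, so Runner can force the target.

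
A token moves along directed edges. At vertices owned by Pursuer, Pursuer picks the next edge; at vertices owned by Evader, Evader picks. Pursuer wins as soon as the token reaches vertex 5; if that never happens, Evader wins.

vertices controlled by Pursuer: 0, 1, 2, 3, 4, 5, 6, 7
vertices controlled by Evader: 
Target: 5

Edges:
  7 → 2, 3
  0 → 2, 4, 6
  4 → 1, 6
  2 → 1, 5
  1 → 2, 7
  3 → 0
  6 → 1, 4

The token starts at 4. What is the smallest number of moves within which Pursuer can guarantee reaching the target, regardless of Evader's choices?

3

A0 = {5}
A1: add {2} — 2 (Pursuer) has 2→5.
A2: add {0, 1, 7} — 0 (Pursuer) has 0→2; 1 (Pursuer) has 1→2; 7 (Pursuer) has 7→2.
A3: add {3, 4, 6} — 3 (Pursuer) has 3→0; 4 (Pursuer) has 4→1; 6 (Pursuer) has 6→1.
A3 = all vertices. Fixed point.
4 enters the attractor at level 3, so Pursuer can force the target in 3 moves from there.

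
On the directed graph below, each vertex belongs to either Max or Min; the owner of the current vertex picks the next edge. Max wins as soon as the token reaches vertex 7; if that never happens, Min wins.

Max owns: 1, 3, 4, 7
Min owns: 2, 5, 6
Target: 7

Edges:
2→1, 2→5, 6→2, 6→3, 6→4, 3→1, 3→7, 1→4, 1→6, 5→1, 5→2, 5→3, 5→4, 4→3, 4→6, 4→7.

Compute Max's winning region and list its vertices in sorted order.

1, 3, 4, 7

A0 = {7}
A1: add {3, 4} — 3 (Max) has 3→7; 4 (Max) has 4→7.
A2: add {1} — 1 (Max) has 1→4.
A3 = A2; e.g. 2 (Min) can still go to 5. Fixed point.
Max's winning region = {1, 3, 4, 7}.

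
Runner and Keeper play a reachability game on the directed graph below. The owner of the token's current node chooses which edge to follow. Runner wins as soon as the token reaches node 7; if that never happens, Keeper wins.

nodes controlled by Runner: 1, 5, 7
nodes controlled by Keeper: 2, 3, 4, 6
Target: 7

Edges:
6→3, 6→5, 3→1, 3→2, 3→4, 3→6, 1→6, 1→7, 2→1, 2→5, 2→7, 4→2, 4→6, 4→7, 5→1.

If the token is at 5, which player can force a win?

Runner

A0 = {7}
A1: add {1} — 1 (Runner) has 1→7.
A2: add {5} — 5 (Runner) has 5→1.
5 ∈ A2, so Runner can force the target.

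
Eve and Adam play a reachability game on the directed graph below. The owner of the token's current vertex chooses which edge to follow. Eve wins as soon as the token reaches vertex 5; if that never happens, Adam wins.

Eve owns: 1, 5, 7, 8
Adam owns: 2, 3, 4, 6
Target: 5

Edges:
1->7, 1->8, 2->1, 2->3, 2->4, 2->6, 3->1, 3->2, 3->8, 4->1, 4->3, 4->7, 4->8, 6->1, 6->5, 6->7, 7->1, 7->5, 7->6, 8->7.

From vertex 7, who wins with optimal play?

Eve

A0 = {5}
A1: add {7} — 7 (Eve) has 7→5.
7 ∈ A1, so Eve can force the target.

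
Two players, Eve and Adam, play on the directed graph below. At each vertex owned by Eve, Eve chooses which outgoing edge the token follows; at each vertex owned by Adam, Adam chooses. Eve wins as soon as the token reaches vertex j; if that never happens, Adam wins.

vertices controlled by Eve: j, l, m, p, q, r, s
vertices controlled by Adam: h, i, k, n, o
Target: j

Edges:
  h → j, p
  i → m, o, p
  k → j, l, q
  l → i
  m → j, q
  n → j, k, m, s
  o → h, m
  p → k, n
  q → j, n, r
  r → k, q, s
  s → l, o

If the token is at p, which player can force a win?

Adam

A0 = {j}
A1: add {m, q} — m (Eve) has m→j; q (Eve) has q→j.
A2: add {r} — r (Eve) has r→q.
A3 = A2; e.g. h (Adam) can still go to p. Fixed point.
p never enters the attractor, so Adam can avoid the target forever.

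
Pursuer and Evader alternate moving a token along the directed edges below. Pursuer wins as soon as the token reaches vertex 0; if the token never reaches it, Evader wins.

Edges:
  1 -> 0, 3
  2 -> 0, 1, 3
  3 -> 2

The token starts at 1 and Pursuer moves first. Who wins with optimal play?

Track states (vertex, player-to-move).
A0 = {(0,Pursuer), (0,Evader)}
A1: add {(1,Pursuer), (2,Pursuer)}.
(1,Pursuer) ∈ A1 ⇒ Pursuer forces the target.

Pursuer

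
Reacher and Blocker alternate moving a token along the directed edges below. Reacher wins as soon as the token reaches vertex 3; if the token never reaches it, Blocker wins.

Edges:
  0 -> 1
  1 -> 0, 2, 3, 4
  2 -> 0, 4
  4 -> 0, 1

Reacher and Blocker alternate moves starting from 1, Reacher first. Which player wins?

Reacher

Track states (vertex, player-to-move).
A0 = {(3,Reacher), (3,Blocker)}
A1: add {(1,Reacher)}.
(1,Reacher) ∈ A1 ⇒ Reacher forces the target.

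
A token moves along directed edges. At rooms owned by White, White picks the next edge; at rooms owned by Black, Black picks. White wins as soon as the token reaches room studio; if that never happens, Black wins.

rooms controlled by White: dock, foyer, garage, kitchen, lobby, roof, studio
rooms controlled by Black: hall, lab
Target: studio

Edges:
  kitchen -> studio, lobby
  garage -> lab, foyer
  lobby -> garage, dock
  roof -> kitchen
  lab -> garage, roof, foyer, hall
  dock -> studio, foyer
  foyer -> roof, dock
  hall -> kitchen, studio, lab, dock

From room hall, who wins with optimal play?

Black

A0 = {studio}
A1: add {dock, kitchen} — kitchen (White) has kitchen→studio; dock (White) has dock→studio.
A2: add {foyer, lobby, roof} — lobby (White) has lobby→dock; roof (White) has roof→kitchen; foyer (White) has foyer→dock.
A3: add {garage} — garage (White) has garage→foyer.
A4 = A3; e.g. lab (Black) can still go to hall. Fixed point.
hall never enters the attractor, so Black can avoid the target forever.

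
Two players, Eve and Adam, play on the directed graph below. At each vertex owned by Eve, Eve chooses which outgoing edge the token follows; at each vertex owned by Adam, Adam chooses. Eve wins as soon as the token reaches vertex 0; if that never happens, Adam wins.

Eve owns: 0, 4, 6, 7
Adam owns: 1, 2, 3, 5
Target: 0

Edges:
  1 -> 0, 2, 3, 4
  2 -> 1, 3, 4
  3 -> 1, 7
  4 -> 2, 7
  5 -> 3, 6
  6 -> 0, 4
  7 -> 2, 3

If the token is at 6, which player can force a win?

A0 = {0}
A1: add {6} — 6 (Eve) has 6→0.
A2 = A1; e.g. 1 (Adam) can still go to 2. Fixed point.
6 ∈ A1, so Eve can force the target.

Eve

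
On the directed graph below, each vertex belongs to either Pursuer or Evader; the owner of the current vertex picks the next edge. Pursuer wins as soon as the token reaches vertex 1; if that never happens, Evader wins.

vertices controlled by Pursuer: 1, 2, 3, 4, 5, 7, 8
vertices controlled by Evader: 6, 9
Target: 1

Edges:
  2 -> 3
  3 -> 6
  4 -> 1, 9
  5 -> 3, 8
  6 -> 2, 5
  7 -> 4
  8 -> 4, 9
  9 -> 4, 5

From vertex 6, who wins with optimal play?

A0 = {1}
A1: add {4} — 4 (Pursuer) has 4→1.
A2: add {7, 8} — 7 (Pursuer) has 7→4; 8 (Pursuer) has 8→4.
A3: add {5} — 5 (Pursuer) has 5→8.
A4: add {9} — 9 (Evader): all of {4, 5} already in.
A5 = A4; e.g. 2 (Pursuer) has no edge into A4. Fixed point.
6 never enters the attractor, so Evader can avoid the target forever.

Evader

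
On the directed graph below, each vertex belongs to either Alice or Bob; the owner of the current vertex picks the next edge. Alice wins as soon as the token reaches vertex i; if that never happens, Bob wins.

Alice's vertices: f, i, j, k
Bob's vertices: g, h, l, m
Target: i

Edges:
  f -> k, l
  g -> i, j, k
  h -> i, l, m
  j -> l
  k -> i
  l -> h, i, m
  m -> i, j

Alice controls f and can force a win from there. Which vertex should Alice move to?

k

A0 = {i}
A1: add {k} — k (Alice) has k→i.
A2: add {f} — f (Alice) has f→k.
A3 = A2; e.g. g (Bob) can still go to j. Fixed point.
From f, successor k is in the attractor (rank 1); the other successor l is not.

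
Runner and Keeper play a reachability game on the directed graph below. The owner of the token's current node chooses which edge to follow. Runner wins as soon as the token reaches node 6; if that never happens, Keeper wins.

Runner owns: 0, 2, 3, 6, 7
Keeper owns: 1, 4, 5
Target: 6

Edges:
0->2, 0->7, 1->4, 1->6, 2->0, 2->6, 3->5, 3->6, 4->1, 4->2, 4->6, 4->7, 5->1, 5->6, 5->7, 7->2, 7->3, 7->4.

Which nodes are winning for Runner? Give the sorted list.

0, 2, 3, 6, 7

A0 = {6}
A1: add {2, 3} — 2 (Runner) has 2→6; 3 (Runner) has 3→6.
A2: add {0, 7} — 0 (Runner) has 0→2; 7 (Runner) has 7→2.
A3 = A2; e.g. 1 (Keeper) can still go to 4. Fixed point.
Runner's winning region = {0, 2, 3, 6, 7}.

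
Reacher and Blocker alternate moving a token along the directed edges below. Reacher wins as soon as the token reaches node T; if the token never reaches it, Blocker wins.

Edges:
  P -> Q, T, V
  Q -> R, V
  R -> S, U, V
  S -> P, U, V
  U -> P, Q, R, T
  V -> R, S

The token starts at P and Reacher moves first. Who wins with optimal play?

Track states (vertex, player-to-move).
A0 = {(T,Reacher), (T,Blocker)}
A1: add {(P,Reacher), (U,Reacher)}.
(P,Reacher) ∈ A1 ⇒ Reacher forces the target.

Reacher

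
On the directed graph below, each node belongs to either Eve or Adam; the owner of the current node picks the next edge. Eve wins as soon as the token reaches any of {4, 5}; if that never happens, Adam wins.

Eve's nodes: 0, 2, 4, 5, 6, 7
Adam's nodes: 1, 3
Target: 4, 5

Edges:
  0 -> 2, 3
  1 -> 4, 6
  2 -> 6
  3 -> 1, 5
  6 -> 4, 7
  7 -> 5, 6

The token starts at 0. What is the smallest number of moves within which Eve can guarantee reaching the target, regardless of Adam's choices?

3

A0 = {4, 5}
A1: add {6, 7} — 6 (Eve) has 6→4; 7 (Eve) has 7→5.
A2: add {1, 2} — 1 (Adam): all of {4, 6} already in; 2 (Eve) has 2→6.
A3: add {0, 3} — 0 (Eve) has 0→2; 3 (Adam): all of {1, 5} already in.
A3 = all vertices. Fixed point.
0 enters the attractor at level 3, so Eve can force the target in 3 moves from there.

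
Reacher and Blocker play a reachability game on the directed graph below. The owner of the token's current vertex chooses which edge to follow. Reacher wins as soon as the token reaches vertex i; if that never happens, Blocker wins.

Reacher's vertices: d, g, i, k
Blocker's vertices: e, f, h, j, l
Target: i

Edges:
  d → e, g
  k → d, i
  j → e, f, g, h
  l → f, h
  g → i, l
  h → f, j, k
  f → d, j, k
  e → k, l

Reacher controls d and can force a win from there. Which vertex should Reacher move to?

A0 = {i}
A1: add {g, k} — g (Reacher) has g→i; k (Reacher) has k→i.
A2: add {d} — d (Reacher) has d→g.
A3 = A2; e.g. e (Blocker) can still go to l. Fixed point.
From d, successor g is in the attractor (rank 1); the other successor e is not.

g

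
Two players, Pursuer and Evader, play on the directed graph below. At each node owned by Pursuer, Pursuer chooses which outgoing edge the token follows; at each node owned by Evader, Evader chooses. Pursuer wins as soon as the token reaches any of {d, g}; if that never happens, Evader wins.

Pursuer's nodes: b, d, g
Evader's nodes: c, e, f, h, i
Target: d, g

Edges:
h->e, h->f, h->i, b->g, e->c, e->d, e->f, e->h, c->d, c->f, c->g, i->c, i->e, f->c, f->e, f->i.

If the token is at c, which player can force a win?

A0 = {d, g}
A1: add {b} — b (Pursuer) has b→g.
A2 = A1; e.g. c (Evader) can still go to f. Fixed point.
c never enters the attractor, so Evader can avoid the target forever.

Evader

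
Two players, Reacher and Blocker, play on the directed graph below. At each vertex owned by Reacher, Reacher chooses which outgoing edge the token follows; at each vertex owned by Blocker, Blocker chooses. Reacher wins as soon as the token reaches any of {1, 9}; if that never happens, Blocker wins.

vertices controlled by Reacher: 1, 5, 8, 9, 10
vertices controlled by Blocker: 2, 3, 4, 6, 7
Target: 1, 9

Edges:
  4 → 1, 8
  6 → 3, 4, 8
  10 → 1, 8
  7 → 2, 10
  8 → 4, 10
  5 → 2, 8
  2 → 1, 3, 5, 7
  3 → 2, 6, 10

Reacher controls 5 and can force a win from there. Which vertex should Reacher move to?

8

A0 = {1, 9}
A1: add {10} — 10 (Reacher) has 10→1.
A2: add {8} — 8 (Reacher) has 8→10.
A3: add {4, 5} — 4 (Blocker): all of {1, 8} already in; 5 (Reacher) has 5→8.
A4 = A3; e.g. 2 (Blocker) can still go to 3. Fixed point.
From 5, successor 8 is in the attractor (rank 2); the other successor 2 is not.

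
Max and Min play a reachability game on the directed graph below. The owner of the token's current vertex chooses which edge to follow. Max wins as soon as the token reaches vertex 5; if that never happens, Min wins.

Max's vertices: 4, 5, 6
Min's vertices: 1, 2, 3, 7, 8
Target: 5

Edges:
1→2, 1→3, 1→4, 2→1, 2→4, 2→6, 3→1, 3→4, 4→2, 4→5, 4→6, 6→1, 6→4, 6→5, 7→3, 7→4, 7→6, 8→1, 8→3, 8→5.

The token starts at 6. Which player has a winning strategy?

Max

A0 = {5}
A1: add {4, 6} — 4 (Max) has 4→5; 6 (Max) has 6→5.
A2 = A1; e.g. 1 (Min) can still go to 2. Fixed point.
6 ∈ A1, so Max can force the target.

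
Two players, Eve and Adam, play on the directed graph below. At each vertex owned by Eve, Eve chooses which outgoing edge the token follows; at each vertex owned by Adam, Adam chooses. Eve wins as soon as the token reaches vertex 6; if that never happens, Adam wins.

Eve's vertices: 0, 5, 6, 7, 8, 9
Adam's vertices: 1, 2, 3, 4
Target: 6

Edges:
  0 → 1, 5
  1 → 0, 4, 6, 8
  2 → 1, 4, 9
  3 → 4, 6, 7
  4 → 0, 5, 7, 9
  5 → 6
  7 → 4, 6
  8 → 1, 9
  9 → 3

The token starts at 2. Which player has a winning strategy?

A0 = {6}
A1: add {5, 7} — 5 (Eve) has 5→6; 7 (Eve) has 7→6.
A2: add {0} — 0 (Eve) has 0→5.
A3 = A2; e.g. 1 (Adam) can still go to 4. Fixed point.
2 never enters the attractor, so Adam can avoid the target forever.

Adam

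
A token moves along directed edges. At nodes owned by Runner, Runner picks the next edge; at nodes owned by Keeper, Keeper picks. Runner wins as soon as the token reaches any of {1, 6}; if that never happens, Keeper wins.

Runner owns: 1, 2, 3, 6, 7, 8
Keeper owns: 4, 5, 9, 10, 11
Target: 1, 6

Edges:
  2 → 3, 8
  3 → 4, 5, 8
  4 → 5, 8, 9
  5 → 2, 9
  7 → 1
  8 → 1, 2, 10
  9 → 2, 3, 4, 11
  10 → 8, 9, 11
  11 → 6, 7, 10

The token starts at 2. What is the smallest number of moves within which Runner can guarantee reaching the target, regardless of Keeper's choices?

2

A0 = {1, 6}
A1: add {7, 8} — 7 (Runner) has 7→1; 8 (Runner) has 8→1.
A2: add {2, 3} — 2 (Runner) has 2→8; 3 (Runner) has 3→8.
A3 = A2; e.g. 4 (Keeper) can still go to 5. Fixed point.
2 enters the attractor at level 2, so Runner can force the target in 2 moves from there.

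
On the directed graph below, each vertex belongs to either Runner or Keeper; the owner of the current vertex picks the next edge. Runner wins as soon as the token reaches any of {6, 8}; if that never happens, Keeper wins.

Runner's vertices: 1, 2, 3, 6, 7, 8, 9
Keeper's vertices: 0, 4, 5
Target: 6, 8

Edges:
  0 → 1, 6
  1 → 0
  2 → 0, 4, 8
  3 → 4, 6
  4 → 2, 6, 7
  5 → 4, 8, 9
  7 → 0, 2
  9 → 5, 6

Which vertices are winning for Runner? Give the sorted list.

2, 3, 4, 5, 6, 7, 8, 9

A0 = {6, 8}
A1: add {2, 3, 9} — 2 (Runner) has 2→8; 3 (Runner) has 3→6; 9 (Runner) has 9→6.
A2: add {7} — 7 (Runner) has 7→2.
A3: add {4} — 4 (Keeper): all of {2, 6, 7} already in.
A4: add {5} — 5 (Keeper): all of {4, 8, 9} already in.
A5 = A4; e.g. 0 (Keeper) can still go to 1. Fixed point.
Runner's winning region = {2, 3, 4, 5, 6, 7, 8, 9}.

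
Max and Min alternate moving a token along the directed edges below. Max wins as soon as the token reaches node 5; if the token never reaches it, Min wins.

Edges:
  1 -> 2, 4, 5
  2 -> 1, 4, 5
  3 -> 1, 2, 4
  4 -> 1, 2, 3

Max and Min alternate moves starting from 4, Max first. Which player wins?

Track states (vertex, player-to-move).
A0 = {(5,Max), (5,Min)}
A1: add {(1,Max), (2,Max)}.
A2 = A1; e.g. (1,Min) stays out. (4,Max) never enters ⇒ Min avoids the target.

Min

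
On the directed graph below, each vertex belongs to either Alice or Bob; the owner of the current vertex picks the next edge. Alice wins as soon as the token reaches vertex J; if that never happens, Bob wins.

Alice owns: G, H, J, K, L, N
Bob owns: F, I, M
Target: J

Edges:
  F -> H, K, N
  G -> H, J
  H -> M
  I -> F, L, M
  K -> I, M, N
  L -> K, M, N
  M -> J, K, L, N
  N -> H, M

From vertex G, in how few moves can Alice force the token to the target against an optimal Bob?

A0 = {J}
A1: add {G} — G (Alice) has G→J.
A2 = A1; e.g. F (Bob) can still go to H. Fixed point.
G enters the attractor at level 1, so Alice can force the target in 1 move from there.

1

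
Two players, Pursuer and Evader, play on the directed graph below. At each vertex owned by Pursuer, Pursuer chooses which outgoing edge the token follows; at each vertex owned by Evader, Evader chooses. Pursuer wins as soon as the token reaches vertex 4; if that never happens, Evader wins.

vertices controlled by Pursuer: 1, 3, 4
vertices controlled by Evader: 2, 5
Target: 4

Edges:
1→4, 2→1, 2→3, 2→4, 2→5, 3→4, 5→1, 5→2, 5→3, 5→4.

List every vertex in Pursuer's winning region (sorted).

1, 3, 4

A0 = {4}
A1: add {1, 3} — 1 (Pursuer) has 1→4; 3 (Pursuer) has 3→4.
A2 = A1; e.g. 2 (Evader) can still go to 5. Fixed point.
Pursuer's winning region = {1, 3, 4}.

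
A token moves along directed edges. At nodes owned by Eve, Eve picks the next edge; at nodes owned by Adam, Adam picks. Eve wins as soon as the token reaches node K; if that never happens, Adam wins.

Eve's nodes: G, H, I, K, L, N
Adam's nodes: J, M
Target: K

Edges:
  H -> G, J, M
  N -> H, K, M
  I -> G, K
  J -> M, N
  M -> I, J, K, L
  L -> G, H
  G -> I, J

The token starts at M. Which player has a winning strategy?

A0 = {K}
A1: add {I, N} — I (Eve) has I→K; N (Eve) has N→K.
A2: add {G} — G (Eve) has G→I.
A3: add {H, L} — H (Eve) has H→G; L (Eve) has L→G.
A4 = A3; e.g. J (Adam) can still go to M. Fixed point.
M never enters the attractor, so Adam can avoid the target forever.

Adam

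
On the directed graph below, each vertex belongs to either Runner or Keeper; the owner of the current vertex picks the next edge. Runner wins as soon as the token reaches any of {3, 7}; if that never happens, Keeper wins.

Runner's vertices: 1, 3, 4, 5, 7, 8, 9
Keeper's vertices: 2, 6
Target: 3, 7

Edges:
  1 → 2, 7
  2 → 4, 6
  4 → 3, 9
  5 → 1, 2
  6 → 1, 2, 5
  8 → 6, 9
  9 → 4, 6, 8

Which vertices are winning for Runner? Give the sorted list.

1, 3, 4, 5, 7, 8, 9

A0 = {3, 7}
A1: add {1, 4} — 1 (Runner) has 1→7; 4 (Runner) has 4→3.
A2: add {5, 9} — 5 (Runner) has 5→1; 9 (Runner) has 9→4.
A3: add {8} — 8 (Runner) has 8→9.
A4 = A3; e.g. 2 (Keeper) can still go to 6. Fixed point.
Runner's winning region = {1, 3, 4, 5, 7, 8, 9}.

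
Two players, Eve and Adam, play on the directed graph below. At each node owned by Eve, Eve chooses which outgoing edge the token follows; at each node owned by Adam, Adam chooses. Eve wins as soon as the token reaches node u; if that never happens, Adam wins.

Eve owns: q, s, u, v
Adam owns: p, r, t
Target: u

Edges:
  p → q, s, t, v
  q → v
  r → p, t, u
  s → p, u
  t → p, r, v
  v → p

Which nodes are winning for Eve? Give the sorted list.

s, u

A0 = {u}
A1: add {s} — s (Eve) has s→u.
A2 = A1; e.g. p (Adam) can still go to q. Fixed point.
Eve's winning region = {s, u}.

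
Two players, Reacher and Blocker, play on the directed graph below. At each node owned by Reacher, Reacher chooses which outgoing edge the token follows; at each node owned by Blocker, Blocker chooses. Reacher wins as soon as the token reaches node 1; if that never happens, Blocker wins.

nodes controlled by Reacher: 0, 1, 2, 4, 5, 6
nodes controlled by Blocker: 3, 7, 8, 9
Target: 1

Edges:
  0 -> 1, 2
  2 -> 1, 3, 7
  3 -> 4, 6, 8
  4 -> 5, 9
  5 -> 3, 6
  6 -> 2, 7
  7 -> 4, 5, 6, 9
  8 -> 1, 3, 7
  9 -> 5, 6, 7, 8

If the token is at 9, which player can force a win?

Blocker

A0 = {1}
A1: add {0, 2} — 0 (Reacher) has 0→1; 2 (Reacher) has 2→1.
A2: add {6} — 6 (Reacher) has 6→2.
A3: add {5} — 5 (Reacher) has 5→6.
A4: add {4} — 4 (Reacher) has 4→5.
A5 = A4; e.g. 3 (Blocker) can still go to 8. Fixed point.
9 never enters the attractor, so Blocker can avoid the target forever.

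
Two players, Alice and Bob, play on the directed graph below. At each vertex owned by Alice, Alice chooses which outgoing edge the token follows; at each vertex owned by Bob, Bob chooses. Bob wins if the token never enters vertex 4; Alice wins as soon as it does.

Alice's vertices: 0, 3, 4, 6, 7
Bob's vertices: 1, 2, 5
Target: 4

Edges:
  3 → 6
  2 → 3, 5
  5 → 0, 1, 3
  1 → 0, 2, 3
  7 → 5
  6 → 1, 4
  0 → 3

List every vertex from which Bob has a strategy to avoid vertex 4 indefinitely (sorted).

1, 2, 5, 7

A0 = {4}
A1: add {6} — 6 (Alice) has 6→4.
A2: add {3} — 3 (Alice) has 3→6.
A3: add {0} — 0 (Alice) has 0→3.
A4 = A3; e.g. 1 (Bob) can still go to 2. Fixed point.
Alice's attractor = {0, 3, 4, 6}; Bob avoids the target exactly from the complement.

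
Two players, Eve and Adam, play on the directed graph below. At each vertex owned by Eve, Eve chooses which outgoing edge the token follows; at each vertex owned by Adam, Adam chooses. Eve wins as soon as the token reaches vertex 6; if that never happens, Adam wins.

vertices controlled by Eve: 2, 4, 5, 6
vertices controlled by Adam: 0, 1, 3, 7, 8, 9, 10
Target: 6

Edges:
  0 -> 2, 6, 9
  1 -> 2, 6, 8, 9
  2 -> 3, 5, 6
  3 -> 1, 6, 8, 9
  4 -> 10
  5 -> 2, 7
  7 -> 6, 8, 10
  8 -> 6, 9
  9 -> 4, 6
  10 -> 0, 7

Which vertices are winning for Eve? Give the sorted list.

2, 5, 6

A0 = {6}
A1: add {2} — 2 (Eve) has 2→6.
A2: add {5} — 5 (Eve) has 5→2.
A3 = A2; e.g. 0 (Adam) can still go to 9. Fixed point.
Eve's winning region = {2, 5, 6}.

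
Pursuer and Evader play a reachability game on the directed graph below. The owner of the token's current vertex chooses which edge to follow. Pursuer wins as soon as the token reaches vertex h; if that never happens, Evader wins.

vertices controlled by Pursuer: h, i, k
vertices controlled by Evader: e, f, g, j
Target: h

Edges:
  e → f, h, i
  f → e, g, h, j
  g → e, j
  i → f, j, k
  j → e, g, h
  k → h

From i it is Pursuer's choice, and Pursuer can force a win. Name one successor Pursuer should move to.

A0 = {h}
A1: add {k} — k (Pursuer) has k→h.
A2: add {i} — i (Pursuer) has i→k.
A3 = A2; e.g. e (Evader) can still go to f. Fixed point.
From i, successor k is in the attractor (rank 1); the other successors f, j are not.

k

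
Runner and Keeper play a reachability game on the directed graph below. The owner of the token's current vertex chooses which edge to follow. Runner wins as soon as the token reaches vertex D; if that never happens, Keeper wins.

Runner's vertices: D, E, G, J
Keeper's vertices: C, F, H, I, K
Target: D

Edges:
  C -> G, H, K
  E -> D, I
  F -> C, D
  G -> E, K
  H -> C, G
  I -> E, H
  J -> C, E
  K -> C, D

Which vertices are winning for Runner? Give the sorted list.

A0 = {D}
A1: add {E} — E (Runner) has E→D.
A2: add {G, J} — G (Runner) has G→E; J (Runner) has J→E.
A3 = A2; e.g. C (Keeper) can still go to H. Fixed point.
Runner's winning region = {D, E, G, J}.

D, E, G, J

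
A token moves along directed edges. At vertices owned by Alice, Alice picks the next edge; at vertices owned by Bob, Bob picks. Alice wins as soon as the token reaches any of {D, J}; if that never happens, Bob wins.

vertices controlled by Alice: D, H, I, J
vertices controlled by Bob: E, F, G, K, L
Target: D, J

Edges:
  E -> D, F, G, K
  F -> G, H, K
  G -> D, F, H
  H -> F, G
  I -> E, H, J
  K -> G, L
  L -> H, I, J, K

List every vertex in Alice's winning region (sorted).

D, I, J

A0 = {D, J}
A1: add {I} — I (Alice) has I→J.
A2 = A1; e.g. E (Bob) can still go to F. Fixed point.
Alice's winning region = {D, I, J}.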